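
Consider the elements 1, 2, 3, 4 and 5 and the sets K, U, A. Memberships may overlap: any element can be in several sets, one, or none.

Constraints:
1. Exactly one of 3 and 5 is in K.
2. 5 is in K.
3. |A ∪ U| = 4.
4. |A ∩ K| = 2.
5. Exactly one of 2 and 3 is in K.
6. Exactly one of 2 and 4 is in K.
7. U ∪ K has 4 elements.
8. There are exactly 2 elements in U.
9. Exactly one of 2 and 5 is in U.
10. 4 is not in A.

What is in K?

From (2): 5 ∈ K.
From (10): 4 ∉ A.
(1) (exactly one): 3 ∉ K.
(5) (exactly one): 2 ∈ K.
(6) (exactly one): 4 ∉ K.
Suppose 1 ∉ K: no assignment then satisfies all the clues, so 1 ∈ K.

K = {1, 2, 5}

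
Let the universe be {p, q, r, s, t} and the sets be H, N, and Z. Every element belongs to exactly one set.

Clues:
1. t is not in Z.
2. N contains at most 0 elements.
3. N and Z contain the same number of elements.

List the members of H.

H = {p, q, r, s, t}

From (1): t ∉ Z.
(2): N already has 0, so the rest are out.
Only one set left: t ∈ H.
Suppose p ∉ H: no assignment then satisfies all the clues, so p ∈ H.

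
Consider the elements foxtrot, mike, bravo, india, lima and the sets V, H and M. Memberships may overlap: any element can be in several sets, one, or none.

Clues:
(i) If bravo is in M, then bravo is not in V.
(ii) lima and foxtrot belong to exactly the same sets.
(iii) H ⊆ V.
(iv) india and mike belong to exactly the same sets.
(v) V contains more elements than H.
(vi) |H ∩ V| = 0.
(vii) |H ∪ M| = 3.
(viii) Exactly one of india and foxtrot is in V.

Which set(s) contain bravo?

bravo: M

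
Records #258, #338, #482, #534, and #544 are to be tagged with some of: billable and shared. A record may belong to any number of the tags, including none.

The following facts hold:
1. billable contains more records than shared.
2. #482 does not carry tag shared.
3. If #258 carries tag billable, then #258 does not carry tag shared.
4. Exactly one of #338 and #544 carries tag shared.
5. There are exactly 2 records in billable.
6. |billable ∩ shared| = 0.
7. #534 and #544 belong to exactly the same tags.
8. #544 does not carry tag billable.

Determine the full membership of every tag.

billable = {#258, #482}; shared = {#338}

From (2): #482 ∉ shared.
From (8): #544 ∉ billable.
(7): #534 matches #544: #534 ∉ billable.
Suppose #258 ∉ billable: no assignment then satisfies all the clues, so #258 ∈ billable.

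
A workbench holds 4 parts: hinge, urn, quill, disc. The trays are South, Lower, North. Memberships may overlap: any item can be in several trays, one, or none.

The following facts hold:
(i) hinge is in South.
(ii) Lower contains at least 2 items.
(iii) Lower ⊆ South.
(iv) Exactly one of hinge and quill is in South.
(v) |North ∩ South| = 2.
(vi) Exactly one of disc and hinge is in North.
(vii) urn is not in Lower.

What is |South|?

3

From (i): hinge ∈ South.
From (vii): urn ∉ Lower.
(iv) (exactly one): quill ∉ South.
(iii) contrapositive: quill ∉ Lower.
(ii): only 2 candidates remain for Lower, so all are in.
(iii) with disc ∈ Lower: disc ∈ South.
Suppose urn ∉ South: no assignment then satisfies all the clues, so urn ∈ South.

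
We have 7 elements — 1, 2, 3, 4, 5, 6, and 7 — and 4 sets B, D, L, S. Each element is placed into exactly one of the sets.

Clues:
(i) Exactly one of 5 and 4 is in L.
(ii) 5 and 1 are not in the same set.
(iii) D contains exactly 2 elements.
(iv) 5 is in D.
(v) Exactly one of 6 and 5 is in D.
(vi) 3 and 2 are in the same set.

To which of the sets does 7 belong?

7: D

From (iv): 5 ∈ D.
(i) (exactly one): 4 ∈ L.
(ii): 1 ∉ D.
(v) (exactly one): 6 ∉ D.
Suppose 7 ∈ B: no assignment then satisfies all the clues, so 7 ∉ B.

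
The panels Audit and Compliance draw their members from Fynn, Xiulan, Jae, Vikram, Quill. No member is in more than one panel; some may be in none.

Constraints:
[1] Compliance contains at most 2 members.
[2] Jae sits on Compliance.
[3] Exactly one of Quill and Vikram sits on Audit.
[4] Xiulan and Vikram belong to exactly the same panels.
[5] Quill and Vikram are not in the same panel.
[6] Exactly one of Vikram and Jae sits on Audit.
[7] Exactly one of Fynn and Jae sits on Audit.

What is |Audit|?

From (2): Jae ∈ Compliance.
(6) (exactly one): Vikram ∈ Audit.
(7) (exactly one): Fynn ∈ Audit.
(3) (exactly one): Quill ∉ Audit.
(4): Xiulan matches Vikram: Xiulan ∈ Audit.

3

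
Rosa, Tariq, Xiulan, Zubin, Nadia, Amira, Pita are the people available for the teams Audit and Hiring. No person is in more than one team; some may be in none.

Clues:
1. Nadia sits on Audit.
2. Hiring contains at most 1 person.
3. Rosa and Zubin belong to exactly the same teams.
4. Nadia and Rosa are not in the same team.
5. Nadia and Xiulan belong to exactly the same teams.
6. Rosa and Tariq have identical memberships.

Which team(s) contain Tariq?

From (1): Nadia ∈ Audit.
(4): Rosa ∉ Audit.
(5): Xiulan matches Nadia: Xiulan ∈ Audit.
(6): Tariq matches Rosa: Tariq ∉ Audit.
(3): Zubin matches Rosa: Zubin ∉ Audit.
Suppose Tariq ∈ Hiring: no assignment then satisfies all the clues, so Tariq ∉ Hiring.

Tariq: none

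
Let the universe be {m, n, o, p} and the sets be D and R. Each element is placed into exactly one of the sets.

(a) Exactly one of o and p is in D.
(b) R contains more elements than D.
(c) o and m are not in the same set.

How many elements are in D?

1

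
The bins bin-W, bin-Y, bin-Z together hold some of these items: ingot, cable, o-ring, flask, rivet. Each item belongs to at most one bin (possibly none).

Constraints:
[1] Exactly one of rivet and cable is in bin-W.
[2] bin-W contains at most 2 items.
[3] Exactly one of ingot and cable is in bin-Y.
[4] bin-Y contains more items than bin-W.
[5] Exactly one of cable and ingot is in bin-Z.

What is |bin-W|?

1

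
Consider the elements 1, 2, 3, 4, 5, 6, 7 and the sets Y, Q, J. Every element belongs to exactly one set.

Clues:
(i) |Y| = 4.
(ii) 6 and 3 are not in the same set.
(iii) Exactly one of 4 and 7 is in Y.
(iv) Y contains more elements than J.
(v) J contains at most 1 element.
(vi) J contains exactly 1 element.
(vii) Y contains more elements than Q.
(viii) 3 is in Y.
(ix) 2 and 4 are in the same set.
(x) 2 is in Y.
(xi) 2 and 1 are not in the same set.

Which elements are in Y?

From (viii): 3 ∈ Y.
From (x): 2 ∈ Y.
(ii): 6 ∉ Y.
(ix): 4 matches 2: 4 ∈ Y.
(xi): 1 ∉ Y.
(iii) (exactly one): 7 ∉ Y.
(i): only 4 candidates remain for Y, so all are in.

Y = {2, 3, 4, 5}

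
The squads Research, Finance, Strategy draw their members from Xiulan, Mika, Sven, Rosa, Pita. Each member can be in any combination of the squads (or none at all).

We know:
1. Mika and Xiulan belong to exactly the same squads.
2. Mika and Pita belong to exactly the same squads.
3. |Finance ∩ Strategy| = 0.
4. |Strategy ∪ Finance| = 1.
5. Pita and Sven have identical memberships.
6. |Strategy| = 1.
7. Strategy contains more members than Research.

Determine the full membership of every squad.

Research = {}; Finance = {}; Strategy = {Rosa}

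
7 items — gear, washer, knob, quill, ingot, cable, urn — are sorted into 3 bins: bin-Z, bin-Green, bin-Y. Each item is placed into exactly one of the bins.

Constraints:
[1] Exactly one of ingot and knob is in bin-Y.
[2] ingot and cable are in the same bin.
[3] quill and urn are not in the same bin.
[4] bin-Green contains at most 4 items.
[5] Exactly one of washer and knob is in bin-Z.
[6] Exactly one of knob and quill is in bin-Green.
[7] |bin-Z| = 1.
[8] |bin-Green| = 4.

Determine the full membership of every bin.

bin-Z = {washer}; bin-Green = {cable, gear, ingot, quill}; bin-Y = {knob, urn}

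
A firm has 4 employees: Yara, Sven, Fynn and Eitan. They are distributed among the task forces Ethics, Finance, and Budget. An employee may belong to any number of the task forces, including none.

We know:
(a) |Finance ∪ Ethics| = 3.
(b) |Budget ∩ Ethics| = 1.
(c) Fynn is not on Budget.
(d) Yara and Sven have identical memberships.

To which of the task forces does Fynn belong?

Fynn: none

From (c): Fynn ∉ Budget.
Suppose Fynn ∈ Ethics: no assignment then satisfies all the clues, so Fynn ∉ Ethics.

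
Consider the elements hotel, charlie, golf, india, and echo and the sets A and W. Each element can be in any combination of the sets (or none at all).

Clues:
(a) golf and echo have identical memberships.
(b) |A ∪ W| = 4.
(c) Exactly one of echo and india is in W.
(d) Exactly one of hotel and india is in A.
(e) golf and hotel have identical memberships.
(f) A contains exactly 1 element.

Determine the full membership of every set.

A = {india}; W = {echo, golf, hotel}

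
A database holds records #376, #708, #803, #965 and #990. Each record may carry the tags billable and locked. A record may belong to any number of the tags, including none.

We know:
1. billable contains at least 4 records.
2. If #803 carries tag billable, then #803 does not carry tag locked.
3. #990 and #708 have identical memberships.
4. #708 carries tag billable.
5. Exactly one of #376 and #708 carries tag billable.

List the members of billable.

billable = {#708, #803, #965, #990}

From (4): #708 ∈ billable.
(3): #990 matches #708: #990 ∈ billable.
(5) (exactly one): #376 ∉ billable.
(1): only 4 candidates remain for billable, so all are in.
(2): #803 ∉ locked.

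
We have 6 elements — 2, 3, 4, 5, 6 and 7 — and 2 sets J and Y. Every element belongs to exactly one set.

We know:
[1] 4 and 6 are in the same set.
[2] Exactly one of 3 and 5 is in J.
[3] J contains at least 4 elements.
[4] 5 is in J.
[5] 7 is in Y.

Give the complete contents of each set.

From (4): 5 ∈ J.
From (5): 7 ∈ Y.
(2) (exactly one): 3 ∉ J.
(3): only 4 candidates remain for J, so all are in.
Only one set left: 3 ∈ Y.

J = {2, 4, 5, 6}; Y = {3, 7}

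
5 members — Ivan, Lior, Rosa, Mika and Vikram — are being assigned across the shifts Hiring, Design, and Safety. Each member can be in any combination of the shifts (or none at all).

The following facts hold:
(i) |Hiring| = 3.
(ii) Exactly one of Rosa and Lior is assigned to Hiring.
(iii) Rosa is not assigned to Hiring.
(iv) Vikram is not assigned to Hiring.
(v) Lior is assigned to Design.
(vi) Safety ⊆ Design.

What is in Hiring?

Hiring = {Ivan, Lior, Mika}

From (iii): Rosa ∉ Hiring.
From (iv): Vikram ∉ Hiring.
From (v): Lior ∈ Design.
(i): only 3 candidates remain for Hiring, so all are in.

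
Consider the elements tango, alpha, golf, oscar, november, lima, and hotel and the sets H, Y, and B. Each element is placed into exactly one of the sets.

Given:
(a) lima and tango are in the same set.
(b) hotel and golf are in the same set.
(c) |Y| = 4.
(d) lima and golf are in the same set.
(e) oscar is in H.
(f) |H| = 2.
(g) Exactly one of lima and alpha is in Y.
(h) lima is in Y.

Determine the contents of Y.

Y = {golf, hotel, lima, tango}

From (e): oscar ∈ H.
From (h): lima ∈ Y.
(a): tango matches lima: tango ∉ H.
(a): tango matches lima: tango ∈ Y.
(d): golf matches lima: golf ∉ H.
(d): golf matches lima: golf ∈ Y.
(g) (exactly one): alpha ∉ Y.
(b): hotel matches golf: hotel ∉ H.
(b): hotel matches golf: hotel ∈ Y.
(c): Y already has 4, so the rest are out.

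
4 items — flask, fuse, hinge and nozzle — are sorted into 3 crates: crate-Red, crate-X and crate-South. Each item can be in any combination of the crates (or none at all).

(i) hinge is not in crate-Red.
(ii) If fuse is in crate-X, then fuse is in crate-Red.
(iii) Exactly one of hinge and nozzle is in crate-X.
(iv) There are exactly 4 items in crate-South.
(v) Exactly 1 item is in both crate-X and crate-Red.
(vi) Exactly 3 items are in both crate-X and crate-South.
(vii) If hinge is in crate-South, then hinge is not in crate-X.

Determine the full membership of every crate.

From (i): hinge ∉ crate-Red.
(iv): only 4 candidates remain for crate-South, so all are in.
(vii): hinge ∉ crate-X.
(iii) (exactly one): nozzle ∈ crate-X.
Suppose flask ∈ crate-Red: no assignment then satisfies all the clues, so flask ∉ crate-Red.

crate-Red = {fuse}; crate-X = {flask, fuse, nozzle}; crate-South = {flask, fuse, hinge, nozzle}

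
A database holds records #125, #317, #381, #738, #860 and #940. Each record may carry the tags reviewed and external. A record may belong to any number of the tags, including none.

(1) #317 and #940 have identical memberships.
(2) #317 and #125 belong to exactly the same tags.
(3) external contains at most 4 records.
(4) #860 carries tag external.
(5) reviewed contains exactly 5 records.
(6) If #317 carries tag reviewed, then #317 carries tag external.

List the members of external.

external = {#125, #317, #860, #940}

From (4): #860 ∈ external.
Suppose #125 ∉ external: no assignment then satisfies all the clues, so #125 ∈ external.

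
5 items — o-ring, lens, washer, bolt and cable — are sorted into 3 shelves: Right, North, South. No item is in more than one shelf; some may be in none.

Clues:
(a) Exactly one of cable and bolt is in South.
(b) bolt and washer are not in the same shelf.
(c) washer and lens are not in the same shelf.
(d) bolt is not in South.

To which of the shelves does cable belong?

From (d): bolt ∉ South.
(a) (exactly one): cable ∈ South.

cable: South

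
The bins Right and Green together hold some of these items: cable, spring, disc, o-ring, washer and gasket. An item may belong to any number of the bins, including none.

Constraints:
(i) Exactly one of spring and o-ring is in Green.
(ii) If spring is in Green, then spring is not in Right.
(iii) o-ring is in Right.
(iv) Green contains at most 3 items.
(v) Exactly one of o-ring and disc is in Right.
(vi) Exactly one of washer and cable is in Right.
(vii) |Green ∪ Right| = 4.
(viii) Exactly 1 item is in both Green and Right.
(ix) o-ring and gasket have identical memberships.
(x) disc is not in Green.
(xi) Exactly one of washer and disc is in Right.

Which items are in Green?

Green = {spring, washer}

From (iii): o-ring ∈ Right.
From (x): disc ∉ Green.
(v) (exactly one): disc ∉ Right.
(ix): gasket matches o-ring: gasket ∈ Right.
(xi) (exactly one): washer ∈ Right.
(vi) (exactly one): cable ∉ Right.
Suppose cable ∈ Green: no assignment then satisfies all the clues, so cable ∉ Green.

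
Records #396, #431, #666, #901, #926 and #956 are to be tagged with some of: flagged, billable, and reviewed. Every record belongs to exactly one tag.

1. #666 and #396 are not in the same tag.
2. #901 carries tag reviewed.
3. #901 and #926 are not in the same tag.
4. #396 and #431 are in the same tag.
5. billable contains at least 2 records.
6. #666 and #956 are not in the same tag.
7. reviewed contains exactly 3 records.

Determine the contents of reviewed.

reviewed = {#396, #431, #901}

From (2): #901 ∈ reviewed.
(3): #926 ∉ reviewed.
Suppose #396 ∉ reviewed: no assignment then satisfies all the clues, so #396 ∈ reviewed.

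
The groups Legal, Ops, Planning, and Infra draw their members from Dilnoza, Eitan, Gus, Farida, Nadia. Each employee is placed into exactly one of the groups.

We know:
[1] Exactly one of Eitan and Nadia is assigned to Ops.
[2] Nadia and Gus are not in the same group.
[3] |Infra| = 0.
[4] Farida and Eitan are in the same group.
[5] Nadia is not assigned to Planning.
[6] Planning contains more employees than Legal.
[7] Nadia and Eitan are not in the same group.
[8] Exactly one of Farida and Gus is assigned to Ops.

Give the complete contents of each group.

From (5): Nadia ∉ Planning.
(3): Infra already has 0, so the rest are out.
Suppose Dilnoza ∈ Legal: no assignment then satisfies all the clues, so Dilnoza ∉ Legal.

Legal = {Nadia}; Ops = {Eitan, Farida}; Planning = {Dilnoza, Gus}; Infra = {}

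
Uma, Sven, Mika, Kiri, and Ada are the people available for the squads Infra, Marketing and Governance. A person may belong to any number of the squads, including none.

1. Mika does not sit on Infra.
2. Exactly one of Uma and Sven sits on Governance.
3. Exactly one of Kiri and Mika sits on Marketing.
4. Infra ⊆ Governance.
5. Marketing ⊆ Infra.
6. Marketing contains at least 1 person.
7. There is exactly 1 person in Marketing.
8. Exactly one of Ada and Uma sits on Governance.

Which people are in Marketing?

From (1): Mika ∉ Infra.
(5) contrapositive: Mika ∉ Marketing.
(3) (exactly one): Kiri ∈ Marketing.
(5) with Kiri ∈ Marketing: Kiri ∈ Infra.
(7): Marketing already has 1, so the rest are out.
(4) with Kiri ∈ Infra: Kiri ∈ Governance.

Marketing = {Kiri}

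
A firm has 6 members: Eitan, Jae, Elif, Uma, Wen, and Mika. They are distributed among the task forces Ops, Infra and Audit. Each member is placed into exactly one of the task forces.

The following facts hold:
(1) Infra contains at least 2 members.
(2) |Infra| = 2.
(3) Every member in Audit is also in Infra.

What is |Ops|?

4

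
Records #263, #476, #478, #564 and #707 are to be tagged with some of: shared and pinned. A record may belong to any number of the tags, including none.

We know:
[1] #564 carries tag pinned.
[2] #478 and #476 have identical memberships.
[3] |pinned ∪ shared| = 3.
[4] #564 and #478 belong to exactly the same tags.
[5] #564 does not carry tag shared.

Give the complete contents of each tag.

shared = {}; pinned = {#476, #478, #564}

From (1): #564 ∈ pinned.
From (5): #564 ∉ shared.
(4): #478 matches #564: #478 ∉ shared.
(4): #478 matches #564: #478 ∈ pinned.
(2): #476 matches #478: #476 ∉ shared.
(2): #476 matches #478: #476 ∈ pinned.
Suppose #263 ∈ shared: no assignment then satisfies all the clues, so #263 ∉ shared.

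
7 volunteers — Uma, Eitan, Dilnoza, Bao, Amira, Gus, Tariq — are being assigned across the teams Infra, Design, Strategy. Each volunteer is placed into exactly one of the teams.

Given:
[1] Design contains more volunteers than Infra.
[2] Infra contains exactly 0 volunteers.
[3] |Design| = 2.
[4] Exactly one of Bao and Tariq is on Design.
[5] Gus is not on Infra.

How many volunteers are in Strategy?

5

From (5): Gus ∉ Infra.
(2): Infra already has 0, so the rest are out.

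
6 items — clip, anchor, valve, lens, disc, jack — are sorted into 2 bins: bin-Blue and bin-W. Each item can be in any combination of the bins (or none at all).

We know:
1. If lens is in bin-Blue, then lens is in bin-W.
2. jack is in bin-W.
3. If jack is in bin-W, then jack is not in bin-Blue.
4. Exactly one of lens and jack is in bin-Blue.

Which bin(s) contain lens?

From (2): jack ∈ bin-W.
(3): jack ∉ bin-Blue.
(4) (exactly one): lens ∈ bin-Blue.
(1): lens ∈ bin-W.

lens: bin-Blue, bin-W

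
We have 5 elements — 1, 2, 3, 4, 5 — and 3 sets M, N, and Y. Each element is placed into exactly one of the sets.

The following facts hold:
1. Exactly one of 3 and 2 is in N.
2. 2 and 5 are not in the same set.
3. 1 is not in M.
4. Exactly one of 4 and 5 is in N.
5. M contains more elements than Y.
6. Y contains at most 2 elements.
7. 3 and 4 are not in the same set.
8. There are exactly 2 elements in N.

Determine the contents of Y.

Y = {1}

From (3): 1 ∉ M.
Suppose 1 ∉ Y: no assignment then satisfies all the clues, so 1 ∈ Y.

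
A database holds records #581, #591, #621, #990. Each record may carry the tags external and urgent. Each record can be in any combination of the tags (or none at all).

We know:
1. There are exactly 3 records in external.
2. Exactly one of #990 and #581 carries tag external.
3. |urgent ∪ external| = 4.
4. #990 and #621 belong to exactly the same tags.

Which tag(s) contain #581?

#581: urgent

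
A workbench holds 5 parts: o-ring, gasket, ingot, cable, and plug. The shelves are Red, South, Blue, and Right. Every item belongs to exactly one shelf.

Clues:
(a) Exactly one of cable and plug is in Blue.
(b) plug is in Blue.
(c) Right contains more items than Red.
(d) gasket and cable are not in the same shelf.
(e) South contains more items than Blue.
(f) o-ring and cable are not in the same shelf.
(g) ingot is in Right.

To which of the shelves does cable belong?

cable: Right

From (b): plug ∈ Blue.
From (g): ingot ∈ Right.
(a) (exactly one): cable ∉ Blue.
Suppose cable ∈ Red: no assignment then satisfies all the clues, so cable ∉ Red.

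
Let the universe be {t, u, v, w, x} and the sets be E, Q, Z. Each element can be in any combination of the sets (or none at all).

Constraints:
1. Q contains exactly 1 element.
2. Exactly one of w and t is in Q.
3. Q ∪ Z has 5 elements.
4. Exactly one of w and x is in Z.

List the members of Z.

Z = {t, u, v, x}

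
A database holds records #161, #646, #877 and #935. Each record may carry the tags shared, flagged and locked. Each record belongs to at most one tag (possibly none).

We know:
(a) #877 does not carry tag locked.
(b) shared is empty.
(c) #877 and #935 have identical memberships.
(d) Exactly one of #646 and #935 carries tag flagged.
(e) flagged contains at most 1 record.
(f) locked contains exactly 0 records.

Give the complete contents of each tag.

shared = {}; flagged = {#646}; locked = {}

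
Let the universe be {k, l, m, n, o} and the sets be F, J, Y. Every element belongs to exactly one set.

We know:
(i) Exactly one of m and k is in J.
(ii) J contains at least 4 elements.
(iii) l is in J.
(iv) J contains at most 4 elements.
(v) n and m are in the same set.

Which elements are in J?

From (iii): l ∈ J.
Suppose k ∈ J: no assignment then satisfies all the clues, so k ∉ J.

J = {l, m, n, o}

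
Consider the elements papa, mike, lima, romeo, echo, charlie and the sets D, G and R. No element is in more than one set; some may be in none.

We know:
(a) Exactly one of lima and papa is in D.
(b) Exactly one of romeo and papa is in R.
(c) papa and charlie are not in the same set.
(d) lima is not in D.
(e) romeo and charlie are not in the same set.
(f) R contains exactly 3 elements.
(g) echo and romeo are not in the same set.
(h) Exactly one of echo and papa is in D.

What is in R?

From (d): lima ∉ D.
(a) (exactly one): papa ∈ D.
(b) (exactly one): romeo ∈ R.
(c): charlie ∉ D.
(e): charlie ∉ R.
(g): echo ∉ R.
(h) (exactly one): echo ∉ D.
(f): only 3 candidates remain for R, so all are in.

R = {lima, mike, romeo}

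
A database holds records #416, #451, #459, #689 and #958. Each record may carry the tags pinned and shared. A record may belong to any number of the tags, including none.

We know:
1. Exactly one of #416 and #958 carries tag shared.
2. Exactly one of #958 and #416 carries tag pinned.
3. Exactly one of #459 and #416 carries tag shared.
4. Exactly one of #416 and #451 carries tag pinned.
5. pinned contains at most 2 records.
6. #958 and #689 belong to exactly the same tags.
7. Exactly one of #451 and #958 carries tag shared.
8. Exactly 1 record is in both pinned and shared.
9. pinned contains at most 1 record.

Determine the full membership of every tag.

pinned = {#416}; shared = {#416, #451}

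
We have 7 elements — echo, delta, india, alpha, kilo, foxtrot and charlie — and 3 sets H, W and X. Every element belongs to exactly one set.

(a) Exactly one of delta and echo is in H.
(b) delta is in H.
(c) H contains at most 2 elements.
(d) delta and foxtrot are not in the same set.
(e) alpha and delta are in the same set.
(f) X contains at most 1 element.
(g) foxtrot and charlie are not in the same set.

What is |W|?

4

From (b): delta ∈ H.
(a) (exactly one): echo ∉ H.
(d): foxtrot ∉ H.
(e): alpha matches delta: alpha ∈ H.
(c): H already has 2, so the rest are out.
Suppose echo ∉ W: no assignment then satisfies all the clues, so echo ∈ W.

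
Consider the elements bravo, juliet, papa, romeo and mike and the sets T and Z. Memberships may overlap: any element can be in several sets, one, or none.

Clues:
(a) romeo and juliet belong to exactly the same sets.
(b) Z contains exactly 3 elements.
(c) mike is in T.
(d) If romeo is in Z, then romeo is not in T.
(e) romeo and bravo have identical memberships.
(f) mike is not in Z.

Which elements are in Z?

From (c): mike ∈ T.
From (f): mike ∉ Z.
Suppose bravo ∉ Z: no assignment then satisfies all the clues, so bravo ∈ Z.

Z = {bravo, juliet, romeo}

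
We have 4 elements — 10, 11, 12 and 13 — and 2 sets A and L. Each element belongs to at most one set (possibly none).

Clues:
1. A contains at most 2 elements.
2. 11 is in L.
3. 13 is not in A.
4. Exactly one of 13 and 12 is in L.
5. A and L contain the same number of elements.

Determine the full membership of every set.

A = {10, 12}; L = {11, 13}

From (2): 11 ∈ L.
From (3): 13 ∉ A.
Suppose 10 ∉ A: no assignment then satisfies all the clues, so 10 ∈ A.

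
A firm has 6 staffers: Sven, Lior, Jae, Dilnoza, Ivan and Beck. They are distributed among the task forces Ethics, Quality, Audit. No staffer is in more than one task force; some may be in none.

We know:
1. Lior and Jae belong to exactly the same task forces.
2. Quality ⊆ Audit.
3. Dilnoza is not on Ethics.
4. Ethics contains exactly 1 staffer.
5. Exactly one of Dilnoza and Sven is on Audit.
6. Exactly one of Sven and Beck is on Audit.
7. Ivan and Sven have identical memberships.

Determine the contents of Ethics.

Ethics = {Beck}

From (3): Dilnoza ∉ Ethics.
Suppose Sven ∈ Ethics: no assignment then satisfies all the clues, so Sven ∉ Ethics.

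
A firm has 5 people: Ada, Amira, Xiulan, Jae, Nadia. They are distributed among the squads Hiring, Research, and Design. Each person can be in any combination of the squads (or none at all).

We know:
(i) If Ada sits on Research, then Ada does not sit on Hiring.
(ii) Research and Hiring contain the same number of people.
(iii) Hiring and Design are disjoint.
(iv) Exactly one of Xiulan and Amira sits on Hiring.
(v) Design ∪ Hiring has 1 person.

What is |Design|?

0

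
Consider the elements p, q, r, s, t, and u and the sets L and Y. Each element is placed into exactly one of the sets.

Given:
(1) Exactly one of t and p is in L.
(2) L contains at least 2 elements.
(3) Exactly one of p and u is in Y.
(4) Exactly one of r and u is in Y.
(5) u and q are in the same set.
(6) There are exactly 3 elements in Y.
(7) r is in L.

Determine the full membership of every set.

L = {p, r, s}; Y = {q, t, u}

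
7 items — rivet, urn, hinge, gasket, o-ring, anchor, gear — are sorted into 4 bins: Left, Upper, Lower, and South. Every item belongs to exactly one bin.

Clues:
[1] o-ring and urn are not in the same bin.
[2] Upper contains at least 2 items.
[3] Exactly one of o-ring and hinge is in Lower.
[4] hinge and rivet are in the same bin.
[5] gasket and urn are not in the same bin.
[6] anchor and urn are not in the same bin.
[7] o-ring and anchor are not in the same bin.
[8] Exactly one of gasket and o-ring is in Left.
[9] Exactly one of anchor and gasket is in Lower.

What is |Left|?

1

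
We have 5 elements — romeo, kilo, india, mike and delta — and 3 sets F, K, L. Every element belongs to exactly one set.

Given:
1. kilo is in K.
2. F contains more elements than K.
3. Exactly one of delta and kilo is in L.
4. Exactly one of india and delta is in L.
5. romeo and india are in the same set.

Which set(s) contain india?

india: F

From (1): kilo ∈ K.
(3) (exactly one): delta ∈ L.
(4) (exactly one): india ∉ L.
(5): romeo matches india: romeo ∉ L.
Suppose india ∉ F: no assignment then satisfies all the clues, so india ∈ F.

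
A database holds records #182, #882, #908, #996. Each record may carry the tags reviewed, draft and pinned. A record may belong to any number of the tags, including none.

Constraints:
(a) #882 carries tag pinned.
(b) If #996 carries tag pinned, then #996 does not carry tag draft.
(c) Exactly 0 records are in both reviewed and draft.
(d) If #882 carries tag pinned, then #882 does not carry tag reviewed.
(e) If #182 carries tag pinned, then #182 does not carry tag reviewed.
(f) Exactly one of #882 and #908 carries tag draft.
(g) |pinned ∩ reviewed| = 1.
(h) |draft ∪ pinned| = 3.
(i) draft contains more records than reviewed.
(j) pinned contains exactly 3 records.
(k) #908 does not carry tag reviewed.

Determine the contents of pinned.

pinned = {#182, #882, #996}

From (a): #882 ∈ pinned.
From (k): #908 ∉ reviewed.
(d): #882 ∉ reviewed.
Suppose #182 ∉ pinned: no assignment then satisfies all the clues, so #182 ∈ pinned.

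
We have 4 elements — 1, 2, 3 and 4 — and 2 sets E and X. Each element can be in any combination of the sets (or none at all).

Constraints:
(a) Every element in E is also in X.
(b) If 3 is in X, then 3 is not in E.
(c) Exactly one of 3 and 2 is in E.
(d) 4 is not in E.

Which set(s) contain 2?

2: E, X

From (d): 4 ∉ E.
Suppose 2 ∉ E: no assignment then satisfies all the clues, so 2 ∈ E.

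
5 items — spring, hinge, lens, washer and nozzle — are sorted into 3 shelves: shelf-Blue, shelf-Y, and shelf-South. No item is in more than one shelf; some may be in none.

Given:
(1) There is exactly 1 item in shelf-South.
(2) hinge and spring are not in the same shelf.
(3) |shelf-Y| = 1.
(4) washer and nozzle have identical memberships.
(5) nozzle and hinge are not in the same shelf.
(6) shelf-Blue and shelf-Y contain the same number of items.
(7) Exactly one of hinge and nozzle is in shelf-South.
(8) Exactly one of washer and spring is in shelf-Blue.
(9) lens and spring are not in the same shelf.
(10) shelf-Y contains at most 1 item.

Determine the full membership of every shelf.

shelf-Blue = {spring}; shelf-Y = {lens}; shelf-South = {hinge}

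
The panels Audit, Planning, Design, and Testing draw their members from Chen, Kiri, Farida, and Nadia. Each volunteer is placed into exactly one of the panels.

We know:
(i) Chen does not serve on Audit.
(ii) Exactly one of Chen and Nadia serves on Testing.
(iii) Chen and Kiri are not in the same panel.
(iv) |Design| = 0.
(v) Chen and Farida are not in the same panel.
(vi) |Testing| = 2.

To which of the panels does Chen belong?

Chen: Planning

From (i): Chen ∉ Audit.
(iv): Design already has 0, so the rest are out.
Suppose Chen ∉ Planning: no assignment then satisfies all the clues, so Chen ∈ Planning.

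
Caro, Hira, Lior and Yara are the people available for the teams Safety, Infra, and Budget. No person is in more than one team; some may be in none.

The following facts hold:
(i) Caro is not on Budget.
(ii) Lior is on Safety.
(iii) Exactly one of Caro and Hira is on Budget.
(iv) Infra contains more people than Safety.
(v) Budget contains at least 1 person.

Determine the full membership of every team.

Safety = {Lior}; Infra = {Caro, Yara}; Budget = {Hira}

From (i): Caro ∉ Budget.
From (ii): Lior ∈ Safety.
(iii) (exactly one): Hira ∈ Budget.
Suppose Caro ∈ Safety: no assignment then satisfies all the clues, so Caro ∉ Safety.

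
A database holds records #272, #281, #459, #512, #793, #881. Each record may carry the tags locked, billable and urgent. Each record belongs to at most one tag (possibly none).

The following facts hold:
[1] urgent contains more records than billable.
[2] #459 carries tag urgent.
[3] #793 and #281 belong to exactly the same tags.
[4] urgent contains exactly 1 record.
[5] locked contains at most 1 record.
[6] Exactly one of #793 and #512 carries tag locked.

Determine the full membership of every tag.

locked = {#512}; billable = {}; urgent = {#459}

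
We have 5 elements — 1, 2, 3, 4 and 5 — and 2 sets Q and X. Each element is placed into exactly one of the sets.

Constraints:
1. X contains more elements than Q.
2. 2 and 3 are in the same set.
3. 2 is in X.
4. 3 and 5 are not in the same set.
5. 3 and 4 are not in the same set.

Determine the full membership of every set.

Q = {4, 5}; X = {1, 2, 3}

From (3): 2 ∈ X.
(2): 3 matches 2: 3 ∉ Q.
(2): 3 matches 2: 3 ∈ X.
(4): 5 ∉ X.
(5): 4 ∉ X.
Only one set left: 4 ∈ Q.
Only one set left: 5 ∈ Q.
Suppose 1 ∈ Q: no assignment then satisfies all the clues, so 1 ∉ Q.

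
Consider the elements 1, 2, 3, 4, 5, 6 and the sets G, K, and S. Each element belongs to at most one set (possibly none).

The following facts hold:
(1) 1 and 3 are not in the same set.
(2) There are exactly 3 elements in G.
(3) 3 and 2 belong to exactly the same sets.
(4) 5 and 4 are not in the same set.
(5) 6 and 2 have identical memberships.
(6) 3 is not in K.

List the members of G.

From (6): 3 ∉ K.
(3): 2 matches 3: 2 ∉ K.
(5): 6 matches 2: 6 ∉ K.
Suppose 1 ∈ G: no assignment then satisfies all the clues, so 1 ∉ G.

G = {2, 3, 6}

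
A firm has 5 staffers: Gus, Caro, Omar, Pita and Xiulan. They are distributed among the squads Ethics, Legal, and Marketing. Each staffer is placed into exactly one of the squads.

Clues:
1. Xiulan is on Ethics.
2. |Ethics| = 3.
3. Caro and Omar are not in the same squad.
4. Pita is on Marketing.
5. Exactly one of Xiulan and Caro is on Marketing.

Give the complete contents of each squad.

From (1): Xiulan ∈ Ethics.
From (4): Pita ∈ Marketing.
(5) (exactly one): Caro ∈ Marketing.
(2): only 3 candidates remain for Ethics, so all are in.

Ethics = {Gus, Omar, Xiulan}; Legal = {}; Marketing = {Caro, Pita}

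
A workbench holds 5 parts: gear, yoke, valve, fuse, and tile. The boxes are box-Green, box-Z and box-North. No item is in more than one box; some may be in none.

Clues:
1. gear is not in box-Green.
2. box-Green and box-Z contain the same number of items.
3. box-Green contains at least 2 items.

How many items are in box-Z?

2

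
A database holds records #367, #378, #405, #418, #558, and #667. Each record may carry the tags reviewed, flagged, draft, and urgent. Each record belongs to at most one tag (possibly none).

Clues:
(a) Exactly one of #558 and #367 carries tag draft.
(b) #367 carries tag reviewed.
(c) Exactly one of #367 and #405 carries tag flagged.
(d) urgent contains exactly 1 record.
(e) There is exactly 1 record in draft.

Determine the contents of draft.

From (b): #367 ∈ reviewed.
(a) (exactly one): #558 ∈ draft.
(c) (exactly one): #405 ∈ flagged.
(e): draft already has 1, so the rest are out.

draft = {#558}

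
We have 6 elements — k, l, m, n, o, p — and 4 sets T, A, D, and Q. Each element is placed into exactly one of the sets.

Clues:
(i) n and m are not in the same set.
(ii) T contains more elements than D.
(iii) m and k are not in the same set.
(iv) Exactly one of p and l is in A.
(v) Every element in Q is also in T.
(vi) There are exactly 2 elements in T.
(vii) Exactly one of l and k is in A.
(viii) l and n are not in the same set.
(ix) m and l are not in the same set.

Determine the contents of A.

A = {k, n, p}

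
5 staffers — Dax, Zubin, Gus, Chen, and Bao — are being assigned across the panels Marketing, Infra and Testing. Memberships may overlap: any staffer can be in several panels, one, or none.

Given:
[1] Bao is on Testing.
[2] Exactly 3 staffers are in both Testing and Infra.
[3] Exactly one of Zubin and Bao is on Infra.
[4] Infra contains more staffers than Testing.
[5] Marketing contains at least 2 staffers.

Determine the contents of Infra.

Infra = {Bao, Chen, Dax, Gus}

From (1): Bao ∈ Testing.
Suppose Dax ∉ Infra: no assignment then satisfies all the clues, so Dax ∈ Infra.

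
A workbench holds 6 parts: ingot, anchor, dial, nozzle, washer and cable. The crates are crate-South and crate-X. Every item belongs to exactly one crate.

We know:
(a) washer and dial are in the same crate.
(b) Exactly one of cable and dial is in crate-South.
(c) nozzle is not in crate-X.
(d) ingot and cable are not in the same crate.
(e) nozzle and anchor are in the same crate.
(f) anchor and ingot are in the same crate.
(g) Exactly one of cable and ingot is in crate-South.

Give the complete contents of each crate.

crate-South = {anchor, dial, ingot, nozzle, washer}; crate-X = {cable}

From (c): nozzle ∉ crate-X.
(e): anchor matches nozzle: anchor ∉ crate-X.
(f): ingot matches anchor: ingot ∉ crate-X.
Only one crate left: ingot ∈ crate-South.
Only one crate left: anchor ∈ crate-South.
Only one crate left: nozzle ∈ crate-South.
(d): cable ∉ crate-South.
Only one crate left: cable ∈ crate-X.
(b) (exactly one): dial ∈ crate-South.
(a): washer matches dial: washer ∈ crate-South.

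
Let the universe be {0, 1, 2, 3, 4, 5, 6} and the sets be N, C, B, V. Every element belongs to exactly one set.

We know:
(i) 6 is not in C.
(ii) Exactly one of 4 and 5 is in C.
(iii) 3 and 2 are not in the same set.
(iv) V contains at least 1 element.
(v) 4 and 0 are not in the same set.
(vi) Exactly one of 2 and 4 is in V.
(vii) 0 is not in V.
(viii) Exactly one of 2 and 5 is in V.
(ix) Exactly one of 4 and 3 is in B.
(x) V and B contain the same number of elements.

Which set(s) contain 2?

2: V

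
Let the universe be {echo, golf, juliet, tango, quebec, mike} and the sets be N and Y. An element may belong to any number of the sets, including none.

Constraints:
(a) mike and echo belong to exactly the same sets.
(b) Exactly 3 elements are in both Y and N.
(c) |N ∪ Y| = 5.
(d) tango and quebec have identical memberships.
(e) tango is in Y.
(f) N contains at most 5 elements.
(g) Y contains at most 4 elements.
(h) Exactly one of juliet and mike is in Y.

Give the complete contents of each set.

N = {echo, juliet, mike, quebec, tango}; Y = {juliet, quebec, tango}

From (e): tango ∈ Y.
(d): quebec matches tango: quebec ∈ Y.
Suppose echo ∉ N: no assignment then satisfies all the clues, so echo ∈ N.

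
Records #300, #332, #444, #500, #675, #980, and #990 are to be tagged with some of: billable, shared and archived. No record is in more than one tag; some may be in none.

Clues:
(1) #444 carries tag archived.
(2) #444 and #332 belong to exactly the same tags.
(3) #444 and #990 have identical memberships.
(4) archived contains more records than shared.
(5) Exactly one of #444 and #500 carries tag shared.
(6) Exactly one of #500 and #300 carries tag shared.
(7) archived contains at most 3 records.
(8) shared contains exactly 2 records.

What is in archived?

archived = {#332, #444, #990}

From (1): #444 ∈ archived.
(2): #332 matches #444: #332 ∉ billable.
(2): #332 matches #444: #332 ∉ shared.
(2): #332 matches #444: #332 ∈ archived.
(3): #990 matches #444: #990 ∉ billable.
(3): #990 matches #444: #990 ∉ shared.
(3): #990 matches #444: #990 ∈ archived.
(5) (exactly one): #500 ∈ shared.
(6) (exactly one): #300 ∉ shared.
(7): archived already has 3, so the rest are out.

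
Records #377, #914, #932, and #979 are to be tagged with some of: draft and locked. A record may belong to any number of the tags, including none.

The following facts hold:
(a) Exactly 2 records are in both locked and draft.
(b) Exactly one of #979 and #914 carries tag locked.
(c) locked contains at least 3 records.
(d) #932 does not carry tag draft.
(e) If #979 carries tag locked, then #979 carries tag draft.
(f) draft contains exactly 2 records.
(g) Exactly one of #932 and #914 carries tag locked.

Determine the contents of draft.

draft = {#377, #979}

From (d): #932 ∉ draft.
Suppose #377 ∉ draft: no assignment then satisfies all the clues, so #377 ∈ draft.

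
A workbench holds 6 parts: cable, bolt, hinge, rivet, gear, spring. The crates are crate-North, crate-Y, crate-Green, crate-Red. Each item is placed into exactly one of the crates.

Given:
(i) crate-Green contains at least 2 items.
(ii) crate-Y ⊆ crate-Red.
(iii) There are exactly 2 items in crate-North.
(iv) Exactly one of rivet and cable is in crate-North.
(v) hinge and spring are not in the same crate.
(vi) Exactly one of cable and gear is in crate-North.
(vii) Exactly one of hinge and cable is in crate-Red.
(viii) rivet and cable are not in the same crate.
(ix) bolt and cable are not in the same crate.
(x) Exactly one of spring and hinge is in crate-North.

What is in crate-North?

crate-North = {cable, spring}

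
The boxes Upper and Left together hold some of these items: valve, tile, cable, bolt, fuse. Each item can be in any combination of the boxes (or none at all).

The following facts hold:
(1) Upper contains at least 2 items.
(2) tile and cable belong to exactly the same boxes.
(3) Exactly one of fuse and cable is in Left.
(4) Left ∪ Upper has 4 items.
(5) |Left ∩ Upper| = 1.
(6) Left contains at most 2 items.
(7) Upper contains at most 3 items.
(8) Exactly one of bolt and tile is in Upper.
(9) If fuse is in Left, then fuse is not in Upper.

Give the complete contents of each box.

Upper = {cable, tile, valve}; Left = {fuse, valve}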